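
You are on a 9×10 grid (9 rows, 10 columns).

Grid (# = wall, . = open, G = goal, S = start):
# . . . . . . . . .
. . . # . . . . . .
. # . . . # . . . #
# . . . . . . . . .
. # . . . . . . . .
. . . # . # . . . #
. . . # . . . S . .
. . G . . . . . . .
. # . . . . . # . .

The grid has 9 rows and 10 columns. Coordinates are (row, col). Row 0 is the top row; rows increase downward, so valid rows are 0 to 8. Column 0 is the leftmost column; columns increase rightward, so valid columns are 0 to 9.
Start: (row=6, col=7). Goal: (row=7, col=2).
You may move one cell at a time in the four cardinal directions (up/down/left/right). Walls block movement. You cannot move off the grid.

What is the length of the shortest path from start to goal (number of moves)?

BFS from (row=6, col=7) until reaching (row=7, col=2):
  Distance 0: (row=6, col=7)
  Distance 1: (row=5, col=7), (row=6, col=6), (row=6, col=8), (row=7, col=7)
  Distance 2: (row=4, col=7), (row=5, col=6), (row=5, col=8), (row=6, col=5), (row=6, col=9), (row=7, col=6), (row=7, col=8)
  Distance 3: (row=3, col=7), (row=4, col=6), (row=4, col=8), (row=6, col=4), (row=7, col=5), (row=7, col=9), (row=8, col=6), (row=8, col=8)
  Distance 4: (row=2, col=7), (row=3, col=6), (row=3, col=8), (row=4, col=5), (row=4, col=9), (row=5, col=4), (row=7, col=4), (row=8, col=5), (row=8, col=9)
  Distance 5: (row=1, col=7), (row=2, col=6), (row=2, col=8), (row=3, col=5), (row=3, col=9), (row=4, col=4), (row=7, col=3), (row=8, col=4)
  Distance 6: (row=0, col=7), (row=1, col=6), (row=1, col=8), (row=3, col=4), (row=4, col=3), (row=7, col=2), (row=8, col=3)  <- goal reached here
One shortest path (6 moves): (row=6, col=7) -> (row=6, col=6) -> (row=6, col=5) -> (row=6, col=4) -> (row=7, col=4) -> (row=7, col=3) -> (row=7, col=2)

Answer: Shortest path length: 6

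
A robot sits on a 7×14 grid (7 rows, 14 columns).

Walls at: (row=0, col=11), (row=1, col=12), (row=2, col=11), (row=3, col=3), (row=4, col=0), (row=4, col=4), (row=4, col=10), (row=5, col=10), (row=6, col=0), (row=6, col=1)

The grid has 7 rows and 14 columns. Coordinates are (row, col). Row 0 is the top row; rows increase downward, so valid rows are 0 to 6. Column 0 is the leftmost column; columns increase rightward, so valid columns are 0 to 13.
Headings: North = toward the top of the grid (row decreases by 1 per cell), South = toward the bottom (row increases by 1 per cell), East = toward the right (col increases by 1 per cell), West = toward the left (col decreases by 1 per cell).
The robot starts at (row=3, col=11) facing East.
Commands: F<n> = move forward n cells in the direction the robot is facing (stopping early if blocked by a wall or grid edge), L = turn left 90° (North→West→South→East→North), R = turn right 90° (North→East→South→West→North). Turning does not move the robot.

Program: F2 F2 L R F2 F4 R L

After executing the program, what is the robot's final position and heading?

Answer: Final position: (row=3, col=13), facing East

Derivation:
Start: (row=3, col=11), facing East
  F2: move forward 2, now at (row=3, col=13)
  F2: move forward 0/2 (blocked), now at (row=3, col=13)
  L: turn left, now facing North
  R: turn right, now facing East
  F2: move forward 0/2 (blocked), now at (row=3, col=13)
  F4: move forward 0/4 (blocked), now at (row=3, col=13)
  R: turn right, now facing South
  L: turn left, now facing East
Final: (row=3, col=13), facing East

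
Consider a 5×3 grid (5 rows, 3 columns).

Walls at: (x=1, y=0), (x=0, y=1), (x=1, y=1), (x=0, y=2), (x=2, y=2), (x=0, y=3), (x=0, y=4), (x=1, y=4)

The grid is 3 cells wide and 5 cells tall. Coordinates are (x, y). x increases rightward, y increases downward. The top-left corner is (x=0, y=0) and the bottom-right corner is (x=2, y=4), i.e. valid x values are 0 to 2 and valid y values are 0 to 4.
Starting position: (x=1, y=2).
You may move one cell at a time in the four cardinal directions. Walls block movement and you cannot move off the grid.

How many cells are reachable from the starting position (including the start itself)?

Answer: Reachable cells: 4

Derivation:
BFS flood-fill from (x=1, y=2):
  Distance 0: (x=1, y=2)
  Distance 1: (x=1, y=3)
  Distance 2: (x=2, y=3)
  Distance 3: (x=2, y=4)
Total reachable: 4 (grid has 7 open cells total)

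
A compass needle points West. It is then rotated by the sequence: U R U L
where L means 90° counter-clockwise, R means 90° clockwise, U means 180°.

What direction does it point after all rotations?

Answer: Final heading: West

Derivation:
Start: West
  U (U-turn (180°)) -> East
  R (right (90° clockwise)) -> South
  U (U-turn (180°)) -> North
  L (left (90° counter-clockwise)) -> West
Final: West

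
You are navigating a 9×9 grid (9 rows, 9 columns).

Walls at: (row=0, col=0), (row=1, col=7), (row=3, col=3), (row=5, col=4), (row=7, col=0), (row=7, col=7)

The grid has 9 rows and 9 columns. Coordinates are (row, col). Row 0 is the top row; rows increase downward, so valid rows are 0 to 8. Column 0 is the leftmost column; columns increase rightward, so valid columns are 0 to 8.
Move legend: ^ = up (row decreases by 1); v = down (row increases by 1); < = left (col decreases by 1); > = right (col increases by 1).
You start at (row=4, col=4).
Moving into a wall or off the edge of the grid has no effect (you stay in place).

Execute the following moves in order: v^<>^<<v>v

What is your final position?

Answer: Final position: (row=3, col=4)

Derivation:
Start: (row=4, col=4)
  v (down): blocked, stay at (row=4, col=4)
  ^ (up): (row=4, col=4) -> (row=3, col=4)
  < (left): blocked, stay at (row=3, col=4)
  > (right): (row=3, col=4) -> (row=3, col=5)
  ^ (up): (row=3, col=5) -> (row=2, col=5)
  < (left): (row=2, col=5) -> (row=2, col=4)
  < (left): (row=2, col=4) -> (row=2, col=3)
  v (down): blocked, stay at (row=2, col=3)
  > (right): (row=2, col=3) -> (row=2, col=4)
  v (down): (row=2, col=4) -> (row=3, col=4)
Final: (row=3, col=4)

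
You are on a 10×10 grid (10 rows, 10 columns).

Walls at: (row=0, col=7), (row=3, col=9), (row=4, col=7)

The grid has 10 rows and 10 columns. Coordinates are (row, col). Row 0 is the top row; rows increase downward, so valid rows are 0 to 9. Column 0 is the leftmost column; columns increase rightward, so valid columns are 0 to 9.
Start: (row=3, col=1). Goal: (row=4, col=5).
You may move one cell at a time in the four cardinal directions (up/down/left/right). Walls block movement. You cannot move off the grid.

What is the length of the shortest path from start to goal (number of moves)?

Answer: Shortest path length: 5

Derivation:
BFS from (row=3, col=1) until reaching (row=4, col=5):
  Distance 0: (row=3, col=1)
  Distance 1: (row=2, col=1), (row=3, col=0), (row=3, col=2), (row=4, col=1)
  Distance 2: (row=1, col=1), (row=2, col=0), (row=2, col=2), (row=3, col=3), (row=4, col=0), (row=4, col=2), (row=5, col=1)
  Distance 3: (row=0, col=1), (row=1, col=0), (row=1, col=2), (row=2, col=3), (row=3, col=4), (row=4, col=3), (row=5, col=0), (row=5, col=2), (row=6, col=1)
  Distance 4: (row=0, col=0), (row=0, col=2), (row=1, col=3), (row=2, col=4), (row=3, col=5), (row=4, col=4), (row=5, col=3), (row=6, col=0), (row=6, col=2), (row=7, col=1)
  Distance 5: (row=0, col=3), (row=1, col=4), (row=2, col=5), (row=3, col=6), (row=4, col=5), (row=5, col=4), (row=6, col=3), (row=7, col=0), (row=7, col=2), (row=8, col=1)  <- goal reached here
One shortest path (5 moves): (row=3, col=1) -> (row=3, col=2) -> (row=3, col=3) -> (row=3, col=4) -> (row=3, col=5) -> (row=4, col=5)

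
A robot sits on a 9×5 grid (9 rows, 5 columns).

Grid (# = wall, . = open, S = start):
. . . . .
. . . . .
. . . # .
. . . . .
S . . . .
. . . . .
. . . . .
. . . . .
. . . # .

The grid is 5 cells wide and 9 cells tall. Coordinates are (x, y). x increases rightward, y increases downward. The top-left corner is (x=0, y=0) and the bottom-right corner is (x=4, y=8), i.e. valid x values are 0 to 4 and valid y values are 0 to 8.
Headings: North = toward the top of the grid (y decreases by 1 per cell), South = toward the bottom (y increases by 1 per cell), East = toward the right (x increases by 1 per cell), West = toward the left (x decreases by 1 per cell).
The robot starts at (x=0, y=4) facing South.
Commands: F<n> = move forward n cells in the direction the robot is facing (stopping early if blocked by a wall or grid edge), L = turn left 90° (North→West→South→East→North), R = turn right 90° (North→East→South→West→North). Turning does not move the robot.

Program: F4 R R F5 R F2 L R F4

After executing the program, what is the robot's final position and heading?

Answer: Final position: (x=4, y=3), facing East

Derivation:
Start: (x=0, y=4), facing South
  F4: move forward 4, now at (x=0, y=8)
  R: turn right, now facing West
  R: turn right, now facing North
  F5: move forward 5, now at (x=0, y=3)
  R: turn right, now facing East
  F2: move forward 2, now at (x=2, y=3)
  L: turn left, now facing North
  R: turn right, now facing East
  F4: move forward 2/4 (blocked), now at (x=4, y=3)
Final: (x=4, y=3), facing East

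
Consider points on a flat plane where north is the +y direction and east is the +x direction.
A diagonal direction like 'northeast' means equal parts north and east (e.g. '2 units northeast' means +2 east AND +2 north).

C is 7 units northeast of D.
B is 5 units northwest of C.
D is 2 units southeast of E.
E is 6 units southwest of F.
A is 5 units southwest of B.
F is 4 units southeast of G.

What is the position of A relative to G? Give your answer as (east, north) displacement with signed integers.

Answer: A is at (east=-3, north=-5) relative to G.

Derivation:
Place G at the origin (east=0, north=0).
  F is 4 units southeast of G: delta (east=+4, north=-4); F at (east=4, north=-4).
  E is 6 units southwest of F: delta (east=-6, north=-6); E at (east=-2, north=-10).
  D is 2 units southeast of E: delta (east=+2, north=-2); D at (east=0, north=-12).
  C is 7 units northeast of D: delta (east=+7, north=+7); C at (east=7, north=-5).
  B is 5 units northwest of C: delta (east=-5, north=+5); B at (east=2, north=0).
  A is 5 units southwest of B: delta (east=-5, north=-5); A at (east=-3, north=-5).
Therefore A relative to G: (east=-3, north=-5).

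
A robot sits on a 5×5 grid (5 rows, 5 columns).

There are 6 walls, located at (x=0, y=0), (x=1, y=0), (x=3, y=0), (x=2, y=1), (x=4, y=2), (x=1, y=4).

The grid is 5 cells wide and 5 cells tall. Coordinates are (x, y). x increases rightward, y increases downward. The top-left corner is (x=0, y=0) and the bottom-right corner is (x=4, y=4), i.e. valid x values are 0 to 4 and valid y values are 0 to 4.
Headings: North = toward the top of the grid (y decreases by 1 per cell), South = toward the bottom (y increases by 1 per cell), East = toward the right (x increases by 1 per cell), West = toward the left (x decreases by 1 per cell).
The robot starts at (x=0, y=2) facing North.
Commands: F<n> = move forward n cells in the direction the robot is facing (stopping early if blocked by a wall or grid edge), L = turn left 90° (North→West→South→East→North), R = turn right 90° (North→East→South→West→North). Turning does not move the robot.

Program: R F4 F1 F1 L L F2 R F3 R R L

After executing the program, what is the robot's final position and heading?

Start: (x=0, y=2), facing North
  R: turn right, now facing East
  F4: move forward 3/4 (blocked), now at (x=3, y=2)
  F1: move forward 0/1 (blocked), now at (x=3, y=2)
  F1: move forward 0/1 (blocked), now at (x=3, y=2)
  L: turn left, now facing North
  L: turn left, now facing West
  F2: move forward 2, now at (x=1, y=2)
  R: turn right, now facing North
  F3: move forward 1/3 (blocked), now at (x=1, y=1)
  R: turn right, now facing East
  R: turn right, now facing South
  L: turn left, now facing East
Final: (x=1, y=1), facing East

Answer: Final position: (x=1, y=1), facing East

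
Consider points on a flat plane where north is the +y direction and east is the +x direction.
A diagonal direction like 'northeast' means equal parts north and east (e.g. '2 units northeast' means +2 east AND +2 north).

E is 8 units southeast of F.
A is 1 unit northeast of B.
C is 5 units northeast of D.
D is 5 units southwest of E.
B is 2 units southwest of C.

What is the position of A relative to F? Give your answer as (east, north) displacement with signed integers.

Place F at the origin (east=0, north=0).
  E is 8 units southeast of F: delta (east=+8, north=-8); E at (east=8, north=-8).
  D is 5 units southwest of E: delta (east=-5, north=-5); D at (east=3, north=-13).
  C is 5 units northeast of D: delta (east=+5, north=+5); C at (east=8, north=-8).
  B is 2 units southwest of C: delta (east=-2, north=-2); B at (east=6, north=-10).
  A is 1 unit northeast of B: delta (east=+1, north=+1); A at (east=7, north=-9).
Therefore A relative to F: (east=7, north=-9).

Answer: A is at (east=7, north=-9) relative to F.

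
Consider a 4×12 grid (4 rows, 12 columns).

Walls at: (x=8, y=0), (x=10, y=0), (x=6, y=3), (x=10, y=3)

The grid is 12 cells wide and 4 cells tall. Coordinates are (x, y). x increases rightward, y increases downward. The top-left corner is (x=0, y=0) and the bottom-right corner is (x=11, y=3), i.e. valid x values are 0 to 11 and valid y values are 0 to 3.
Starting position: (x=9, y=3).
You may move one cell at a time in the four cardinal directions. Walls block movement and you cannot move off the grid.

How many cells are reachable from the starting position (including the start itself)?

BFS flood-fill from (x=9, y=3):
  Distance 0: (x=9, y=3)
  Distance 1: (x=9, y=2), (x=8, y=3)
  Distance 2: (x=9, y=1), (x=8, y=2), (x=10, y=2), (x=7, y=3)
  Distance 3: (x=9, y=0), (x=8, y=1), (x=10, y=1), (x=7, y=2), (x=11, y=2)
  Distance 4: (x=7, y=1), (x=11, y=1), (x=6, y=2), (x=11, y=3)
  Distance 5: (x=7, y=0), (x=11, y=0), (x=6, y=1), (x=5, y=2)
  Distance 6: (x=6, y=0), (x=5, y=1), (x=4, y=2), (x=5, y=3)
  Distance 7: (x=5, y=0), (x=4, y=1), (x=3, y=2), (x=4, y=3)
  Distance 8: (x=4, y=0), (x=3, y=1), (x=2, y=2), (x=3, y=3)
  Distance 9: (x=3, y=0), (x=2, y=1), (x=1, y=2), (x=2, y=3)
  Distance 10: (x=2, y=0), (x=1, y=1), (x=0, y=2), (x=1, y=3)
  Distance 11: (x=1, y=0), (x=0, y=1), (x=0, y=3)
  Distance 12: (x=0, y=0)
Total reachable: 44 (grid has 44 open cells total)

Answer: Reachable cells: 44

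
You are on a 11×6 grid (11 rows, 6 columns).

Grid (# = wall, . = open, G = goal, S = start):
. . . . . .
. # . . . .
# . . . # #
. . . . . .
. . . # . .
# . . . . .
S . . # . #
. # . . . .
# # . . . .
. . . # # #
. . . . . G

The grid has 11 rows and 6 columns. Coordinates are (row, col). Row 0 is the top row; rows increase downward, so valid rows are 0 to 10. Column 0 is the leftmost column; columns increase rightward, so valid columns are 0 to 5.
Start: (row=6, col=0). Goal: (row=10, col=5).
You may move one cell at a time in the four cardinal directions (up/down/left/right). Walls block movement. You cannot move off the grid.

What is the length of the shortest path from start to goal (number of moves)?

Answer: Shortest path length: 9

Derivation:
BFS from (row=6, col=0) until reaching (row=10, col=5):
  Distance 0: (row=6, col=0)
  Distance 1: (row=6, col=1), (row=7, col=0)
  Distance 2: (row=5, col=1), (row=6, col=2)
  Distance 3: (row=4, col=1), (row=5, col=2), (row=7, col=2)
  Distance 4: (row=3, col=1), (row=4, col=0), (row=4, col=2), (row=5, col=3), (row=7, col=3), (row=8, col=2)
  Distance 5: (row=2, col=1), (row=3, col=0), (row=3, col=2), (row=5, col=4), (row=7, col=4), (row=8, col=3), (row=9, col=2)
  Distance 6: (row=2, col=2), (row=3, col=3), (row=4, col=4), (row=5, col=5), (row=6, col=4), (row=7, col=5), (row=8, col=4), (row=9, col=1), (row=10, col=2)
  Distance 7: (row=1, col=2), (row=2, col=3), (row=3, col=4), (row=4, col=5), (row=8, col=5), (row=9, col=0), (row=10, col=1), (row=10, col=3)
  Distance 8: (row=0, col=2), (row=1, col=3), (row=3, col=5), (row=10, col=0), (row=10, col=4)
  Distance 9: (row=0, col=1), (row=0, col=3), (row=1, col=4), (row=10, col=5)  <- goal reached here
One shortest path (9 moves): (row=6, col=0) -> (row=6, col=1) -> (row=6, col=2) -> (row=7, col=2) -> (row=8, col=2) -> (row=9, col=2) -> (row=10, col=2) -> (row=10, col=3) -> (row=10, col=4) -> (row=10, col=5)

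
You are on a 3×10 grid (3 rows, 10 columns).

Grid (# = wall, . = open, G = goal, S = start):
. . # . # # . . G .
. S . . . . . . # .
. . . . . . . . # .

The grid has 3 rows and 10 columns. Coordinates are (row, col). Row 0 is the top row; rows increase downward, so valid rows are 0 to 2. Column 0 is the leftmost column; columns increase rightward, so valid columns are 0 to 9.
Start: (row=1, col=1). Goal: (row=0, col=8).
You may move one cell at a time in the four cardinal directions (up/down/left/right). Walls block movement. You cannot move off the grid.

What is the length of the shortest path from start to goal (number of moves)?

Answer: Shortest path length: 8

Derivation:
BFS from (row=1, col=1) until reaching (row=0, col=8):
  Distance 0: (row=1, col=1)
  Distance 1: (row=0, col=1), (row=1, col=0), (row=1, col=2), (row=2, col=1)
  Distance 2: (row=0, col=0), (row=1, col=3), (row=2, col=0), (row=2, col=2)
  Distance 3: (row=0, col=3), (row=1, col=4), (row=2, col=3)
  Distance 4: (row=1, col=5), (row=2, col=4)
  Distance 5: (row=1, col=6), (row=2, col=5)
  Distance 6: (row=0, col=6), (row=1, col=7), (row=2, col=6)
  Distance 7: (row=0, col=7), (row=2, col=7)
  Distance 8: (row=0, col=8)  <- goal reached here
One shortest path (8 moves): (row=1, col=1) -> (row=1, col=2) -> (row=1, col=3) -> (row=1, col=4) -> (row=1, col=5) -> (row=1, col=6) -> (row=1, col=7) -> (row=0, col=7) -> (row=0, col=8)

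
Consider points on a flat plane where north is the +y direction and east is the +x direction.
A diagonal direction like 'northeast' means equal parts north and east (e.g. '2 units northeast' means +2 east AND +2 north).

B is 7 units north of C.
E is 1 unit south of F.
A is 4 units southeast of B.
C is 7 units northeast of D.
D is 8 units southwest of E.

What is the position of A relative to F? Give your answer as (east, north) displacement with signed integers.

Place F at the origin (east=0, north=0).
  E is 1 unit south of F: delta (east=+0, north=-1); E at (east=0, north=-1).
  D is 8 units southwest of E: delta (east=-8, north=-8); D at (east=-8, north=-9).
  C is 7 units northeast of D: delta (east=+7, north=+7); C at (east=-1, north=-2).
  B is 7 units north of C: delta (east=+0, north=+7); B at (east=-1, north=5).
  A is 4 units southeast of B: delta (east=+4, north=-4); A at (east=3, north=1).
Therefore A relative to F: (east=3, north=1).

Answer: A is at (east=3, north=1) relative to F.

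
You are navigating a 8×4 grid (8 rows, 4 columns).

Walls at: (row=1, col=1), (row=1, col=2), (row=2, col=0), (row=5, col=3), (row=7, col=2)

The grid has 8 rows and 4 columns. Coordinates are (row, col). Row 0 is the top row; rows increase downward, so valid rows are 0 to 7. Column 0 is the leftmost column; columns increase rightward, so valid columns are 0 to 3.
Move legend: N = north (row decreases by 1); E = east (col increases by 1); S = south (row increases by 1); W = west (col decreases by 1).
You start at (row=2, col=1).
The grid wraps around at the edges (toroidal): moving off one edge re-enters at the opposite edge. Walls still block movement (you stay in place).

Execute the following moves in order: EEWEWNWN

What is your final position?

Answer: Final position: (row=2, col=1)

Derivation:
Start: (row=2, col=1)
  E (east): (row=2, col=1) -> (row=2, col=2)
  E (east): (row=2, col=2) -> (row=2, col=3)
  W (west): (row=2, col=3) -> (row=2, col=2)
  E (east): (row=2, col=2) -> (row=2, col=3)
  W (west): (row=2, col=3) -> (row=2, col=2)
  N (north): blocked, stay at (row=2, col=2)
  W (west): (row=2, col=2) -> (row=2, col=1)
  N (north): blocked, stay at (row=2, col=1)
Final: (row=2, col=1)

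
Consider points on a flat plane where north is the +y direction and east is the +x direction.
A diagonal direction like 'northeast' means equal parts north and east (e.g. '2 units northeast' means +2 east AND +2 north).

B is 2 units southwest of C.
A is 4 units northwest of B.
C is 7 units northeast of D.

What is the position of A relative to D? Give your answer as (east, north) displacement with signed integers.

Answer: A is at (east=1, north=9) relative to D.

Derivation:
Place D at the origin (east=0, north=0).
  C is 7 units northeast of D: delta (east=+7, north=+7); C at (east=7, north=7).
  B is 2 units southwest of C: delta (east=-2, north=-2); B at (east=5, north=5).
  A is 4 units northwest of B: delta (east=-4, north=+4); A at (east=1, north=9).
Therefore A relative to D: (east=1, north=9).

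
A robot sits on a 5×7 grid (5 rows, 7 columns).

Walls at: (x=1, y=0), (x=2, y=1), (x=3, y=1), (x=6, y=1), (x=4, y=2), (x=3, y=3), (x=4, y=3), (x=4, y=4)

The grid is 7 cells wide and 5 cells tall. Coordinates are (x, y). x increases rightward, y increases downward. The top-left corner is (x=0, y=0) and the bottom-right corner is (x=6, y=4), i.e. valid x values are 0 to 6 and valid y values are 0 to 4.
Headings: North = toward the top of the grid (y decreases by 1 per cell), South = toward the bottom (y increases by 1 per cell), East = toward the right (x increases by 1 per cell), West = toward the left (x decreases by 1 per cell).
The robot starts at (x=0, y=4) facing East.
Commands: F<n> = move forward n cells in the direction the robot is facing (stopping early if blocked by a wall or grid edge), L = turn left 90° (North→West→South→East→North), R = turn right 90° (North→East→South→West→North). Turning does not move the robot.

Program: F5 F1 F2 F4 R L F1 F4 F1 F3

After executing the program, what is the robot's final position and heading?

Start: (x=0, y=4), facing East
  F5: move forward 3/5 (blocked), now at (x=3, y=4)
  F1: move forward 0/1 (blocked), now at (x=3, y=4)
  F2: move forward 0/2 (blocked), now at (x=3, y=4)
  F4: move forward 0/4 (blocked), now at (x=3, y=4)
  R: turn right, now facing South
  L: turn left, now facing East
  F1: move forward 0/1 (blocked), now at (x=3, y=4)
  F4: move forward 0/4 (blocked), now at (x=3, y=4)
  F1: move forward 0/1 (blocked), now at (x=3, y=4)
  F3: move forward 0/3 (blocked), now at (x=3, y=4)
Final: (x=3, y=4), facing East

Answer: Final position: (x=3, y=4), facing East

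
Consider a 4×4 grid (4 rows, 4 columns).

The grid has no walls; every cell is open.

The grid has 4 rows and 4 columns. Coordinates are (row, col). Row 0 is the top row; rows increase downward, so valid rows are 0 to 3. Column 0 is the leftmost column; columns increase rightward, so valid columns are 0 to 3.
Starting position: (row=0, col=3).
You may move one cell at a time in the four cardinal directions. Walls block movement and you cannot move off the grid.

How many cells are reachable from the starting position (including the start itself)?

Answer: Reachable cells: 16

Derivation:
BFS flood-fill from (row=0, col=3):
  Distance 0: (row=0, col=3)
  Distance 1: (row=0, col=2), (row=1, col=3)
  Distance 2: (row=0, col=1), (row=1, col=2), (row=2, col=3)
  Distance 3: (row=0, col=0), (row=1, col=1), (row=2, col=2), (row=3, col=3)
  Distance 4: (row=1, col=0), (row=2, col=1), (row=3, col=2)
  Distance 5: (row=2, col=0), (row=3, col=1)
  Distance 6: (row=3, col=0)
Total reachable: 16 (grid has 16 open cells total)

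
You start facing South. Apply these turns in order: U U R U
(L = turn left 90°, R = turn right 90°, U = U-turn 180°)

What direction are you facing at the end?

Answer: Final heading: East

Derivation:
Start: South
  U (U-turn (180°)) -> North
  U (U-turn (180°)) -> South
  R (right (90° clockwise)) -> West
  U (U-turn (180°)) -> East
Final: East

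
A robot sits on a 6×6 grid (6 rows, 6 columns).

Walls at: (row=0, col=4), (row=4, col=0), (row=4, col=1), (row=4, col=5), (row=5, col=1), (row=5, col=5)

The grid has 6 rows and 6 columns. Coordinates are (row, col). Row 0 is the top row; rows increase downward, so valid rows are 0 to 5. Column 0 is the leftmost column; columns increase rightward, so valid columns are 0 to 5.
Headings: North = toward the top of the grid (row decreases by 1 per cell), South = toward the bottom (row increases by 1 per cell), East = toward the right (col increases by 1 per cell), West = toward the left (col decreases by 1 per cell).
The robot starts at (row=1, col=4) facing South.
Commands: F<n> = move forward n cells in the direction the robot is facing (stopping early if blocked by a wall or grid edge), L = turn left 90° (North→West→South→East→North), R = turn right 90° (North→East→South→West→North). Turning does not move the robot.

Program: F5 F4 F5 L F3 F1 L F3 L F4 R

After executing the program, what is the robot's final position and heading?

Answer: Final position: (row=2, col=0), facing North

Derivation:
Start: (row=1, col=4), facing South
  F5: move forward 4/5 (blocked), now at (row=5, col=4)
  F4: move forward 0/4 (blocked), now at (row=5, col=4)
  F5: move forward 0/5 (blocked), now at (row=5, col=4)
  L: turn left, now facing East
  F3: move forward 0/3 (blocked), now at (row=5, col=4)
  F1: move forward 0/1 (blocked), now at (row=5, col=4)
  L: turn left, now facing North
  F3: move forward 3, now at (row=2, col=4)
  L: turn left, now facing West
  F4: move forward 4, now at (row=2, col=0)
  R: turn right, now facing North
Final: (row=2, col=0), facing North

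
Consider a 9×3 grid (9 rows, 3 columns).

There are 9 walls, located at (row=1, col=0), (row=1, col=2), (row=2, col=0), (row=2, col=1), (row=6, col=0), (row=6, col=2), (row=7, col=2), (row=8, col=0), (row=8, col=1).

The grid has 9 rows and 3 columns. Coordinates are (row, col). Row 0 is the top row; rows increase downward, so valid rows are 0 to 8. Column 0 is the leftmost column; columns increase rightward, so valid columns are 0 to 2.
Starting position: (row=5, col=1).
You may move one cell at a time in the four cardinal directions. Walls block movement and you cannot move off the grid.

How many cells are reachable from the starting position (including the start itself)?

Answer: Reachable cells: 13

Derivation:
BFS flood-fill from (row=5, col=1):
  Distance 0: (row=5, col=1)
  Distance 1: (row=4, col=1), (row=5, col=0), (row=5, col=2), (row=6, col=1)
  Distance 2: (row=3, col=1), (row=4, col=0), (row=4, col=2), (row=7, col=1)
  Distance 3: (row=3, col=0), (row=3, col=2), (row=7, col=0)
  Distance 4: (row=2, col=2)
Total reachable: 13 (grid has 18 open cells total)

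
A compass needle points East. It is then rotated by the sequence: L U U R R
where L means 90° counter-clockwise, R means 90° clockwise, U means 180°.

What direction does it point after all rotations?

Start: East
  L (left (90° counter-clockwise)) -> North
  U (U-turn (180°)) -> South
  U (U-turn (180°)) -> North
  R (right (90° clockwise)) -> East
  R (right (90° clockwise)) -> South
Final: South

Answer: Final heading: South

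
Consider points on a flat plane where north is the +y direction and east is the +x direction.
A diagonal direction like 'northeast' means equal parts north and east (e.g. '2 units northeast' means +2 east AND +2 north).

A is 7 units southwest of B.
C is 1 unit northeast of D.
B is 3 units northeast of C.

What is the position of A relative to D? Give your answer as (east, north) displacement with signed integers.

Answer: A is at (east=-3, north=-3) relative to D.

Derivation:
Place D at the origin (east=0, north=0).
  C is 1 unit northeast of D: delta (east=+1, north=+1); C at (east=1, north=1).
  B is 3 units northeast of C: delta (east=+3, north=+3); B at (east=4, north=4).
  A is 7 units southwest of B: delta (east=-7, north=-7); A at (east=-3, north=-3).
Therefore A relative to D: (east=-3, north=-3).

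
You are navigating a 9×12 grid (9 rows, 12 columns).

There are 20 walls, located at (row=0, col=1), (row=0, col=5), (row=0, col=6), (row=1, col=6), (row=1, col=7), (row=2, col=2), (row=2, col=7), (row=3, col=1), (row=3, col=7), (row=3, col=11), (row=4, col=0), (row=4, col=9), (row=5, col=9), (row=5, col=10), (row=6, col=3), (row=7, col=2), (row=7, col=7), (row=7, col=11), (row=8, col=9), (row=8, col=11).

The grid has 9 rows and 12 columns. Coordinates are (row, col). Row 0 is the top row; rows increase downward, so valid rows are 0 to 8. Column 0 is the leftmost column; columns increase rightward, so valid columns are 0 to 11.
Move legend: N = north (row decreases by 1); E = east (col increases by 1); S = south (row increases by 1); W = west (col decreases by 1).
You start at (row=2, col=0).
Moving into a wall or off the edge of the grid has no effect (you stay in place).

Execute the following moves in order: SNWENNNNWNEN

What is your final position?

Start: (row=2, col=0)
  S (south): (row=2, col=0) -> (row=3, col=0)
  N (north): (row=3, col=0) -> (row=2, col=0)
  W (west): blocked, stay at (row=2, col=0)
  E (east): (row=2, col=0) -> (row=2, col=1)
  N (north): (row=2, col=1) -> (row=1, col=1)
  [×3]N (north): blocked, stay at (row=1, col=1)
  W (west): (row=1, col=1) -> (row=1, col=0)
  N (north): (row=1, col=0) -> (row=0, col=0)
  E (east): blocked, stay at (row=0, col=0)
  N (north): blocked, stay at (row=0, col=0)
Final: (row=0, col=0)

Answer: Final position: (row=0, col=0)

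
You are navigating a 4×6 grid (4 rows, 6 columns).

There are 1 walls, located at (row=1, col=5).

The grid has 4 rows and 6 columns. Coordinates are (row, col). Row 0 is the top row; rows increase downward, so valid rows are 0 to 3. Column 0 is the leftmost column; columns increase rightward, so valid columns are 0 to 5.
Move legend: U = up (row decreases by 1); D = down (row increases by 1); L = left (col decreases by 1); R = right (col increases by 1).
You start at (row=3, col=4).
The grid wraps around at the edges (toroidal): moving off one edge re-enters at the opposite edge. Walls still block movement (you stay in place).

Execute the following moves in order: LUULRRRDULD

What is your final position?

Answer: Final position: (row=2, col=3)

Derivation:
Start: (row=3, col=4)
  L (left): (row=3, col=4) -> (row=3, col=3)
  U (up): (row=3, col=3) -> (row=2, col=3)
  U (up): (row=2, col=3) -> (row=1, col=3)
  L (left): (row=1, col=3) -> (row=1, col=2)
  R (right): (row=1, col=2) -> (row=1, col=3)
  R (right): (row=1, col=3) -> (row=1, col=4)
  R (right): blocked, stay at (row=1, col=4)
  D (down): (row=1, col=4) -> (row=2, col=4)
  U (up): (row=2, col=4) -> (row=1, col=4)
  L (left): (row=1, col=4) -> (row=1, col=3)
  D (down): (row=1, col=3) -> (row=2, col=3)
Final: (row=2, col=3)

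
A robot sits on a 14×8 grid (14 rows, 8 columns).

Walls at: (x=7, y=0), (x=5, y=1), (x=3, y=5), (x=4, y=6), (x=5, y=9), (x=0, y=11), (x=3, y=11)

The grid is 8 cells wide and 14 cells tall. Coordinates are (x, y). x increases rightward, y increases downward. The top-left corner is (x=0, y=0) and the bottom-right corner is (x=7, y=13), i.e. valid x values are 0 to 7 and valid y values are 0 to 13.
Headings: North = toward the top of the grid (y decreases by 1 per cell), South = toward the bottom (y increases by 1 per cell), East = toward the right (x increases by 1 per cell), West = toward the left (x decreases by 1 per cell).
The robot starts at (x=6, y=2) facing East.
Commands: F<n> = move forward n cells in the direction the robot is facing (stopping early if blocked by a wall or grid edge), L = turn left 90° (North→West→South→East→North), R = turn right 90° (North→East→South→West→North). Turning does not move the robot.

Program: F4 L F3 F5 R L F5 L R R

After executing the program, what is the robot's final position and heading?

Answer: Final position: (x=7, y=1), facing East

Derivation:
Start: (x=6, y=2), facing East
  F4: move forward 1/4 (blocked), now at (x=7, y=2)
  L: turn left, now facing North
  F3: move forward 1/3 (blocked), now at (x=7, y=1)
  F5: move forward 0/5 (blocked), now at (x=7, y=1)
  R: turn right, now facing East
  L: turn left, now facing North
  F5: move forward 0/5 (blocked), now at (x=7, y=1)
  L: turn left, now facing West
  R: turn right, now facing North
  R: turn right, now facing East
Final: (x=7, y=1), facing East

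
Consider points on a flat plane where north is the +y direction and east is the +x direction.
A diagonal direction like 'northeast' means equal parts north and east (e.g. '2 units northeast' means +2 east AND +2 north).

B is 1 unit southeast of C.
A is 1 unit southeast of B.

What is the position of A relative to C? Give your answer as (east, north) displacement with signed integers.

Answer: A is at (east=2, north=-2) relative to C.

Derivation:
Place C at the origin (east=0, north=0).
  B is 1 unit southeast of C: delta (east=+1, north=-1); B at (east=1, north=-1).
  A is 1 unit southeast of B: delta (east=+1, north=-1); A at (east=2, north=-2).
Therefore A relative to C: (east=2, north=-2).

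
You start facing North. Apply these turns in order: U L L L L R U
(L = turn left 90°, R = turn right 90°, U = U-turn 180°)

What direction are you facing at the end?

Start: North
  U (U-turn (180°)) -> South
  L (left (90° counter-clockwise)) -> East
  L (left (90° counter-clockwise)) -> North
  L (left (90° counter-clockwise)) -> West
  L (left (90° counter-clockwise)) -> South
  R (right (90° clockwise)) -> West
  U (U-turn (180°)) -> East
Final: East

Answer: Final heading: East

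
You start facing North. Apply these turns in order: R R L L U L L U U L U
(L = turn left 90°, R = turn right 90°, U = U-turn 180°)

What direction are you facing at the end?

Start: North
  R (right (90° clockwise)) -> East
  R (right (90° clockwise)) -> South
  L (left (90° counter-clockwise)) -> East
  L (left (90° counter-clockwise)) -> North
  U (U-turn (180°)) -> South
  L (left (90° counter-clockwise)) -> East
  L (left (90° counter-clockwise)) -> North
  U (U-turn (180°)) -> South
  U (U-turn (180°)) -> North
  L (left (90° counter-clockwise)) -> West
  U (U-turn (180°)) -> East
Final: East

Answer: Final heading: East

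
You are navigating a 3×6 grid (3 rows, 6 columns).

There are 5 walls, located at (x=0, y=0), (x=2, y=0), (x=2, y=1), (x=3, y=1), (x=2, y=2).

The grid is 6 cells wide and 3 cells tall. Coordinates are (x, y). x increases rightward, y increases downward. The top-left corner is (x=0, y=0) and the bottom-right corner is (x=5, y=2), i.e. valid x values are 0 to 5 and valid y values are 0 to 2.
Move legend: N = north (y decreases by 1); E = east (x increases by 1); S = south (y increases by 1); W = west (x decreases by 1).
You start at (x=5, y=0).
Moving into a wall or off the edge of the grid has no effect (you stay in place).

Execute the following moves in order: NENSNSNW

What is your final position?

Start: (x=5, y=0)
  N (north): blocked, stay at (x=5, y=0)
  E (east): blocked, stay at (x=5, y=0)
  N (north): blocked, stay at (x=5, y=0)
  S (south): (x=5, y=0) -> (x=5, y=1)
  N (north): (x=5, y=1) -> (x=5, y=0)
  S (south): (x=5, y=0) -> (x=5, y=1)
  N (north): (x=5, y=1) -> (x=5, y=0)
  W (west): (x=5, y=0) -> (x=4, y=0)
Final: (x=4, y=0)

Answer: Final position: (x=4, y=0)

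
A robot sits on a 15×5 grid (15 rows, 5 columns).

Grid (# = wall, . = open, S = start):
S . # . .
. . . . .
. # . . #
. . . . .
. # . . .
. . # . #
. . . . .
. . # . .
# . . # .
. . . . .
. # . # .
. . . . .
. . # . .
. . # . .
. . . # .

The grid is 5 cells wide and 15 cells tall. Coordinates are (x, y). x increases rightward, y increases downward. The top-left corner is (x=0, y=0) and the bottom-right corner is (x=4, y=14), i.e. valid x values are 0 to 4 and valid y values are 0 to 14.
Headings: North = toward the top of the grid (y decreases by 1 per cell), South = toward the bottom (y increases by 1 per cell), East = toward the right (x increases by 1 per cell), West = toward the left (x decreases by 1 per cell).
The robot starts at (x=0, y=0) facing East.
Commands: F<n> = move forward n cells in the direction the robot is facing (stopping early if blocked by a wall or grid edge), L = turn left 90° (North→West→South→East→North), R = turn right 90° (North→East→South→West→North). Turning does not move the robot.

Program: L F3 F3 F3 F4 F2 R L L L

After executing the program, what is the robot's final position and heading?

Start: (x=0, y=0), facing East
  L: turn left, now facing North
  [×3]F3: move forward 0/3 (blocked), now at (x=0, y=0)
  F4: move forward 0/4 (blocked), now at (x=0, y=0)
  F2: move forward 0/2 (blocked), now at (x=0, y=0)
  R: turn right, now facing East
  L: turn left, now facing North
  L: turn left, now facing West
  L: turn left, now facing South
Final: (x=0, y=0), facing South

Answer: Final position: (x=0, y=0), facing South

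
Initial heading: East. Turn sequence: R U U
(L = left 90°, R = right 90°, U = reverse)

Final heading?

Answer: Final heading: South

Derivation:
Start: East
  R (right (90° clockwise)) -> South
  U (U-turn (180°)) -> North
  U (U-turn (180°)) -> South
Final: South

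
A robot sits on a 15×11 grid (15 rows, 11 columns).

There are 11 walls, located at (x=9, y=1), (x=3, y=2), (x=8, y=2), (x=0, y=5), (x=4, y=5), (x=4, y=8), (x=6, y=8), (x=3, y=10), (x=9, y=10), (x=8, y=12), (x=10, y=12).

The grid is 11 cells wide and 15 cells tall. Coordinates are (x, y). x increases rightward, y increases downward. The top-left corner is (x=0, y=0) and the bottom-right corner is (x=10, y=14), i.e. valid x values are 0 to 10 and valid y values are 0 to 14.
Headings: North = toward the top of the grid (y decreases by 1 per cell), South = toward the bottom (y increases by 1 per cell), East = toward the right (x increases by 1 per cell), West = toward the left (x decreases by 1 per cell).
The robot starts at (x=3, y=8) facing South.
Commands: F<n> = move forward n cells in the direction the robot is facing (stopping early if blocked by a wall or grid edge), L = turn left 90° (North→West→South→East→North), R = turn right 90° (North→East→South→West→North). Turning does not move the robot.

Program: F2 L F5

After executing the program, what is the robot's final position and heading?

Start: (x=3, y=8), facing South
  F2: move forward 1/2 (blocked), now at (x=3, y=9)
  L: turn left, now facing East
  F5: move forward 5, now at (x=8, y=9)
Final: (x=8, y=9), facing East

Answer: Final position: (x=8, y=9), facing East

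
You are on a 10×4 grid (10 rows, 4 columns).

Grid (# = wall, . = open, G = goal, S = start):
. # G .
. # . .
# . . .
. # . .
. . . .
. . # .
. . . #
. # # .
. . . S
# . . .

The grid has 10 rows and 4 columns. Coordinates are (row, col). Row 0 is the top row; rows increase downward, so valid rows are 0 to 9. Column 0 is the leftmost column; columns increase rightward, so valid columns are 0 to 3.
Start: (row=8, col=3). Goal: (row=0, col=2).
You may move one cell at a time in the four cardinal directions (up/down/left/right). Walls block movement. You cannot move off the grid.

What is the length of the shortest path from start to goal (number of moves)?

Answer: Shortest path length: 13

Derivation:
BFS from (row=8, col=3) until reaching (row=0, col=2):
  Distance 0: (row=8, col=3)
  Distance 1: (row=7, col=3), (row=8, col=2), (row=9, col=3)
  Distance 2: (row=8, col=1), (row=9, col=2)
  Distance 3: (row=8, col=0), (row=9, col=1)
  Distance 4: (row=7, col=0)
  Distance 5: (row=6, col=0)
  Distance 6: (row=5, col=0), (row=6, col=1)
  Distance 7: (row=4, col=0), (row=5, col=1), (row=6, col=2)
  Distance 8: (row=3, col=0), (row=4, col=1)
  Distance 9: (row=4, col=2)
  Distance 10: (row=3, col=2), (row=4, col=3)
  Distance 11: (row=2, col=2), (row=3, col=3), (row=5, col=3)
  Distance 12: (row=1, col=2), (row=2, col=1), (row=2, col=3)
  Distance 13: (row=0, col=2), (row=1, col=3)  <- goal reached here
One shortest path (13 moves): (row=8, col=3) -> (row=8, col=2) -> (row=8, col=1) -> (row=8, col=0) -> (row=7, col=0) -> (row=6, col=0) -> (row=6, col=1) -> (row=5, col=1) -> (row=4, col=1) -> (row=4, col=2) -> (row=3, col=2) -> (row=2, col=2) -> (row=1, col=2) -> (row=0, col=2)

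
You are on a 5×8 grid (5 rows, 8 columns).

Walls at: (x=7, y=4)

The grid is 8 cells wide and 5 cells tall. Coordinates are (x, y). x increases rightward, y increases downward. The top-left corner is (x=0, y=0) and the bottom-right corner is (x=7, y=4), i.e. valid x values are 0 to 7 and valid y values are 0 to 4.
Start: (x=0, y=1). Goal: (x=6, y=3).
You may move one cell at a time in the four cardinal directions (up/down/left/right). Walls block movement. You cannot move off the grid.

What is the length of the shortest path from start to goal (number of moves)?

BFS from (x=0, y=1) until reaching (x=6, y=3):
  Distance 0: (x=0, y=1)
  Distance 1: (x=0, y=0), (x=1, y=1), (x=0, y=2)
  Distance 2: (x=1, y=0), (x=2, y=1), (x=1, y=2), (x=0, y=3)
  Distance 3: (x=2, y=0), (x=3, y=1), (x=2, y=2), (x=1, y=3), (x=0, y=4)
  Distance 4: (x=3, y=0), (x=4, y=1), (x=3, y=2), (x=2, y=3), (x=1, y=4)
  Distance 5: (x=4, y=0), (x=5, y=1), (x=4, y=2), (x=3, y=3), (x=2, y=4)
  Distance 6: (x=5, y=0), (x=6, y=1), (x=5, y=2), (x=4, y=3), (x=3, y=4)
  Distance 7: (x=6, y=0), (x=7, y=1), (x=6, y=2), (x=5, y=3), (x=4, y=4)
  Distance 8: (x=7, y=0), (x=7, y=2), (x=6, y=3), (x=5, y=4)  <- goal reached here
One shortest path (8 moves): (x=0, y=1) -> (x=1, y=1) -> (x=2, y=1) -> (x=3, y=1) -> (x=4, y=1) -> (x=5, y=1) -> (x=6, y=1) -> (x=6, y=2) -> (x=6, y=3)

Answer: Shortest path length: 8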